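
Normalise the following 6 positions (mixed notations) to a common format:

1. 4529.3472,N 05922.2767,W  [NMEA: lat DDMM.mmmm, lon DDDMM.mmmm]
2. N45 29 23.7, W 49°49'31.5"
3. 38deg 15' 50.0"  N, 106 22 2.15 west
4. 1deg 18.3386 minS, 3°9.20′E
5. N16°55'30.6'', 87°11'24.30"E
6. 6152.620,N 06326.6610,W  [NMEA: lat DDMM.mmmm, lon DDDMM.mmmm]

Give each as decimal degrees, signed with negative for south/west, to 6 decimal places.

1. 45.489120, -59.371278
2. 45.489917, -49.825417
3. 38.263889, -106.367264
4. -1.305643, 3.153333
5. 16.925167, 87.190083
6. 61.877000, -63.444350

Point 1:
  Lat: degrees = first 2 digits = 45, minutes = 29.3472; 45 + 29.3472/60 = 45.4891200
  N ⇒ keep positive
  Longitude: degrees = first 3 digits = 59, minutes = 22.2767; 59 + 22.2767/60 = 59.3712783
  W ⇒ negate
Point 2:
  Latitude: 45 + 29/60 + 23.7/3600 = 45.4899167
  N → positive
  Longitude: 49′ + 31.5″ = 49.52500′; 49 + 49.52500/60 = 49.8254167
  hemisphere W, so the sign is −
Point 3:
  Lat: 38 + 15/60 + 50/3600 = 38.2638889
  N ⇒ keep positive
  Longitude: 106 + 22/60 + 2.15/3600 = 106.3672639
  W → negative
Point 4:
  φ: 1 + 18.3386/60 = 1.3056433
  hemisphere S, so the sign is −
  Longitude: 9.2′ = 0.153333°; total 3.1533333
  E → positive
Point 5:
  φ: 16 + 55/60 + 30.6/3600 = 16.9251667
  N → positive
  Lon: 87 + 11/60 + 24.3/3600 = 87.1900833
  E → positive
Point 6:
  Latitude: split at 2 digits → 61° and 52.62′; 61 + 52.62/60 = 61.8770000
  N ⇒ keep positive
  Lon: split at 3 digits → 063° and 26.661′; 63 + 26.661/60 = 63.4443500
  W → negative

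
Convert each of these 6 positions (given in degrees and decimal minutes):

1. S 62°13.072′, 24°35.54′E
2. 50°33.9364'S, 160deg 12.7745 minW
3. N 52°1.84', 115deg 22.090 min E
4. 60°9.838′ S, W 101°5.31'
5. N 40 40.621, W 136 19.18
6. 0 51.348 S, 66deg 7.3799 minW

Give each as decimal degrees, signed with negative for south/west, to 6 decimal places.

1. -62.217867, 24.592333
2. -50.565607, -160.212908
3. 52.030667, 115.368167
4. -60.163967, -101.088500
5. 40.677017, -136.319667
6. -0.855800, -66.122998

Point 1:
  Latitude: 62 + 13.072/60 = 62.2178667
  hemisphere S, so the sign is −
  λ: 35.54′ = 0.592333°; total 24.5923333
  E ⇒ keep positive
Point 2:
  φ: 33.9364′ = 0.565607°; total 50.5656067
  S ⇒ negate
  Longitude: 160 + 12.7745/60 = 160.2129083
  W ⇒ negate
Point 3:
  Lat: 1.84′ = 0.030667°; total 52.0306667
  N → positive
  λ: 115 + 22.09/60 = 115.3681667
  E → positive
Point 4:
  Latitude: 60 + 9.838/60 = 60.1639667
  S → negative
  Lon: 5.31′ = 0.088500°; total 101.0885000
  W → negative
Point 5:
  Latitude: 40.621′ = 0.677017°; total 40.6770167
  N → positive
  λ: 19.18′ = 0.319667°; total 136.3196667
  W ⇒ negate
Point 6:
  φ: 0 + 51.348/60 = 0.8558000
  S → negative
  Lon: 66 + 7.3799/60 = 66.1229983
  W → negative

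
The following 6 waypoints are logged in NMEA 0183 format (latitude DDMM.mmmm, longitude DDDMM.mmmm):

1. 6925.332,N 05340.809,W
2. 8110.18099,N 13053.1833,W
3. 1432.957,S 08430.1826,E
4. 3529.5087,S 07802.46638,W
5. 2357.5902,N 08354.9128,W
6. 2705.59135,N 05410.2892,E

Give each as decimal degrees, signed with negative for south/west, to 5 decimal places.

1. 69.42220, -53.68015
2. 81.16968, -130.88639
3. -14.54928, 84.50304
4. -35.49181, -78.04111
5. 23.95984, -83.91521
6. 27.09319, 54.17149

Point 1:
  Lat: degrees = first 2 digits = 69, minutes = 25.332; 69 + 25.332/60 = 69.422200
  N ⇒ keep positive
  Lon: degrees = first 3 digits = 53, minutes = 40.809; 53 + 40.809/60 = 53.680150
  W → negative
Point 2:
  Latitude: degrees = first 2 digits = 81, minutes = 10.18099; 81 + 10.18099/60 = 81.169683
  N → positive
  Lon: split at 3 digits → 130° and 53.1833′; 130 + 53.1833/60 = 130.886388
  hemisphere W, so the sign is −
Point 3:
  Latitude: split at 2 digits → 14° and 32.957′; 14 + 32.957/60 = 14.549283
  S ⇒ negate
  λ: degrees = first 3 digits = 84, minutes = 30.1826; 84 + 30.1826/60 = 84.503043
  E ⇒ keep positive
Point 4:
  Lat: degrees = first 2 digits = 35, minutes = 29.5087; 35 + 29.5087/60 = 35.491812
  hemisphere S, so the sign is −
  λ: split at 3 digits → 078° and 2.46638′; 78 + 2.46638/60 = 78.041106
  hemisphere W, so the sign is −
Point 5:
  φ: split at 2 digits → 23° and 57.5902′; 23 + 57.5902/60 = 23.959837
  N → positive
  Longitude: degrees = first 3 digits = 83, minutes = 54.9128; 83 + 54.9128/60 = 83.915213
  W → negative
Point 6:
  Latitude: split at 2 digits → 27° and 5.59135′; 27 + 5.59135/60 = 27.093189
  N → positive
  Longitude: split at 3 digits → 054° and 10.2892′; 54 + 10.2892/60 = 54.171487
  E ⇒ keep positive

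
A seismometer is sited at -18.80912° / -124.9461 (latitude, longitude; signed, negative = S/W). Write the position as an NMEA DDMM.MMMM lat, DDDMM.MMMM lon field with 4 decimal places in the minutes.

Latitude is negative → S; |value| = 18.809120
Lat: 18° + 0.809120 × 60 = 18° 48.547200′
Longitude is negative → W; |value| = 124.946100
Longitude: 124° + 0.946100 × 60 = 124° 56.766000′

1848.5472,S / 12456.7660,W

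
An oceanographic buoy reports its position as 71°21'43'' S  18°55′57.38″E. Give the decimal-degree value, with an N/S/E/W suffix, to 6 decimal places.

71.361944° S, 18.932606° E

φ: 21′ + 43″ = 21.71667′; 71 + 21.71667/60 = 71.3619444
Lon: 18 + 55/60 + 57.38/3600 = 18.9326056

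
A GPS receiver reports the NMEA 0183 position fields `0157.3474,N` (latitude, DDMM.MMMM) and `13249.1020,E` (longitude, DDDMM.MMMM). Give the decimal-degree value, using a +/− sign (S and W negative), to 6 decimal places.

φ: degrees = first 2 digits = 1, minutes = 57.3474; 1 + 57.3474/60 = 1.9557900
N ⇒ keep positive
Longitude: split at 3 digits → 132° and 49.102′; 132 + 49.102/60 = 132.8183667
E ⇒ keep positive

1.955790, 132.818367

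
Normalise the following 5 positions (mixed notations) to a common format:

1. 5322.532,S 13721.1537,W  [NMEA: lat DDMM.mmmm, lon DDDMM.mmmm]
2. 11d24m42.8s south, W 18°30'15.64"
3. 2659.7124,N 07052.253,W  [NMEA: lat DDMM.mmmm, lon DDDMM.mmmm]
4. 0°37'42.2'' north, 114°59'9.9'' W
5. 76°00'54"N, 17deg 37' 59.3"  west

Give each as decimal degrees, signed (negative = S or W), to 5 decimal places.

Point 1:
  φ: split at 2 digits → 53° and 22.532′; 53 + 22.532/60 = 53.375533
  S → negative
  Longitude: split at 3 digits → 137° and 21.1537′; 137 + 21.1537/60 = 137.352562
  hemisphere W, so the sign is −
Point 2:
  Lat: 11° + 24/60 + 42.8/3600 = 11 + 0.400000 + 0.011889 = 11.411889
  S → negative
  λ: 30′ + 15.64″ = 30.26067′; 18 + 30.26067/60 = 18.504344
  W → negative
Point 3:
  Latitude: degrees = first 2 digits = 26, minutes = 59.7124; 26 + 59.7124/60 = 26.995207
  N → positive
  Lon: split at 3 digits → 070° and 52.253′; 70 + 52.253/60 = 70.870883
  hemisphere W, so the sign is −
Point 4:
  Lat: 0° + 37/60 + 42.2/3600 = 0 + 0.616667 + 0.011722 = 0.628389
  N → positive
  λ: 114° + 59/60 + 9.9/3600 = 114 + 0.983333 + 0.002750 = 114.986083
  W → negative
Point 5:
  Lat: 76 + 0/60 + 54/3600 = 76.015000
  N ⇒ keep positive
  Longitude: 17° + 37/60 + 59.3/3600 = 17 + 0.616667 + 0.016472 = 17.633139
  W ⇒ negate

1. -53.37553, -137.35256
2. -11.41189, -18.50434
3. 26.99521, -70.87088
4. 0.62839, -114.98608
5. 76.01500, -17.63314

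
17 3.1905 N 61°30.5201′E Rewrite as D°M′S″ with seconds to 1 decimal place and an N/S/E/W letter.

17°03′11.4″ N, 61°30′31.2″ E

Latitude: fractional minutes 0.19050 × 60 = 11.430″
Longitude: 30.52010′ → 30′ and 0.52010 × 60 = 31.206″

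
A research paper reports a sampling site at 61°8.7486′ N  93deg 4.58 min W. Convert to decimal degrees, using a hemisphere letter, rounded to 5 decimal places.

61.14581° N, 93.07633° W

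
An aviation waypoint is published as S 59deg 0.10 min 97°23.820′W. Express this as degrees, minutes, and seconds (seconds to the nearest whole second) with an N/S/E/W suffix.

Lat: 0.10000′ → 0′ and 0.10000 × 60 = 6.00″
Longitude: fractional minutes 0.82000 × 60 = 49.20″

59°00′6″ S, 97°23′49″ W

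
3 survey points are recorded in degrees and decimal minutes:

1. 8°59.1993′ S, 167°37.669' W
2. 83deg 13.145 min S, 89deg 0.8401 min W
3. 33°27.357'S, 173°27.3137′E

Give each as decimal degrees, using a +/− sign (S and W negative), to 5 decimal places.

Point 1:
  Lat: 59.1993′ = 0.986655°; total 8.986655
  S → negative
  λ: 37.669′ = 0.627817°; total 167.627817
  W → negative
Point 2:
  Latitude: 13.145′ = 0.219083°; total 83.219083
  hemisphere S, so the sign is −
  Lon: 89 + 0.8401/60 = 89.014002
  W → negative
Point 3:
  φ: 27.357′ = 0.455950°; total 33.455950
  hemisphere S, so the sign is −
  Lon: 27.3137′ = 0.455228°; total 173.455228
  E ⇒ keep positive

1. -8.98666, -167.62782
2. -83.21908, -89.01400
3. -33.45595, 173.45523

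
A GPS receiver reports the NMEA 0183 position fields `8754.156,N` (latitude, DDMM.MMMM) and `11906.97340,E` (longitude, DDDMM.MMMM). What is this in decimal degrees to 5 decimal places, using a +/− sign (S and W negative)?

87.90260, 119.11622

Latitude: degrees = first 2 digits = 87, minutes = 54.156; 87 + 54.156/60 = 87.902600
N → positive
Longitude: degrees = first 3 digits = 119, minutes = 6.9734; 119 + 6.9734/60 = 119.116223
E ⇒ keep positive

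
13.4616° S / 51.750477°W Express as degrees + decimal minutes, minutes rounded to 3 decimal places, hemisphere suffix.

Latitude: fractional part 0.461600 → 27.69600 minutes
λ: fractional part 0.750477 → 45.02862 minutes

13° 27.696′ S, 51° 45.029′ W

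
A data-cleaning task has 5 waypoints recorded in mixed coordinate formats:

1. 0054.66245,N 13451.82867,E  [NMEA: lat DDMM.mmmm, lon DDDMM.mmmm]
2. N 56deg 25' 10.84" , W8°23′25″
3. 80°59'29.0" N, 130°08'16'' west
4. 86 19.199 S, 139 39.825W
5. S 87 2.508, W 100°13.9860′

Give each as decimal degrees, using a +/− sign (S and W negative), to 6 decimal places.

Point 1:
  Lat: degrees = first 2 digits = 0, minutes = 54.66245; 0 + 54.66245/60 = 0.9110408
  N → positive
  Lon: split at 3 digits → 134° and 51.82867′; 134 + 51.82867/60 = 134.8638112
  E ⇒ keep positive
Point 2:
  φ: 25′ + 10.84″ = 25.18067′; 56 + 25.18067/60 = 56.4196778
  N ⇒ keep positive
  Longitude: 23′ + 25″ = 23.41667′; 8 + 23.41667/60 = 8.3902778
  W → negative
Point 3:
  φ: 59′ + 29″ = 59.48333′; 80 + 59.48333/60 = 80.9913889
  N → positive
  Lon: 130° + 8/60 + 16/3600 = 130 + 0.133333 + 0.004444 = 130.1377778
  W ⇒ negate
Point 4:
  Latitude: 86 + 19.199/60 = 86.3199833
  S → negative
  Longitude: 139 + 39.825/60 = 139.6637500
  W → negative
Point 5:
  Lat: 2.508′ = 0.041800°; total 87.0418000
  hemisphere S, so the sign is −
  Longitude: 13.986′ = 0.233100°; total 100.2331000
  W → negative

1. 0.911041, 134.863811
2. 56.419678, -8.390278
3. 80.991389, -130.137778
4. -86.319983, -139.663750
5. -87.041800, -100.233100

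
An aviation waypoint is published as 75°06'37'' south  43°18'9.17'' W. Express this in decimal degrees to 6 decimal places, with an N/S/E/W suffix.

75.110278° S, 43.302547° W

Latitude: 75° + 6/60 + 37/3600 = 75 + 0.100000 + 0.010278 = 75.1102778
Lon: 43° + 18/60 + 9.17/3600 = 43 + 0.300000 + 0.002547 = 43.3025472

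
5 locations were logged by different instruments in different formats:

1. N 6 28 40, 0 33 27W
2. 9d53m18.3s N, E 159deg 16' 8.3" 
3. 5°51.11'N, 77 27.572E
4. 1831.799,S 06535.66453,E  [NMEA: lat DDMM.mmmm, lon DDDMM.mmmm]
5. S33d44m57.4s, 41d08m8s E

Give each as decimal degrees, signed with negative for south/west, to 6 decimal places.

Point 1:
  Lat: 28′ + 40″ = 28.66667′; 6 + 28.66667/60 = 6.4777778
  N ⇒ keep positive
  Longitude: 0° + 33/60 + 27/3600 = 0 + 0.550000 + 0.007500 = 0.5575000
  hemisphere W, so the sign is −
Point 2:
  φ: 9 + 53/60 + 18.3/3600 = 9.8884167
  N → positive
  Longitude: 16′ + 8.3″ = 16.13833′; 159 + 16.13833/60 = 159.2689722
  E → positive
Point 3:
  Lat: 51.11′ = 0.851833°; total 5.8518333
  N → positive
  Longitude: 27.572′ = 0.459533°; total 77.4595333
  E ⇒ keep positive
Point 4:
  Latitude: degrees = first 2 digits = 18, minutes = 31.799; 18 + 31.799/60 = 18.5299833
  S ⇒ negate
  λ: split at 3 digits → 065° and 35.66453′; 65 + 35.66453/60 = 65.5944088
  E → positive
Point 5:
  φ: 33° + 44/60 + 57.4/3600 = 33 + 0.733333 + 0.015944 = 33.7492778
  S ⇒ negate
  Lon: 8′ + 8″ = 8.13333′; 41 + 8.13333/60 = 41.1355556
  E → positive

1. 6.477778, -0.557500
2. 9.888417, 159.268972
3. 5.851833, 77.459533
4. -18.529983, 65.594409
5. -33.749278, 41.135556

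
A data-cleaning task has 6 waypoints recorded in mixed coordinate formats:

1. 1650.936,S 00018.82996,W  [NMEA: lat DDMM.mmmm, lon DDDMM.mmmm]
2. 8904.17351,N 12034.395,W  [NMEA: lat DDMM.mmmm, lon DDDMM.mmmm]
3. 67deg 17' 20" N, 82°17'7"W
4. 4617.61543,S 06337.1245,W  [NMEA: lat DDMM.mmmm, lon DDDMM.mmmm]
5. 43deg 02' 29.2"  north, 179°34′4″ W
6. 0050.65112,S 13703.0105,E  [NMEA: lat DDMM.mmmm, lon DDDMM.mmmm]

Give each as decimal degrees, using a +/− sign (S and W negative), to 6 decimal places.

1. -16.848933, -0.313833
2. 89.069559, -120.573250
3. 67.288889, -82.285278
4. -46.293591, -63.618742
5. 43.041444, -179.567778
6. -0.844185, 137.050175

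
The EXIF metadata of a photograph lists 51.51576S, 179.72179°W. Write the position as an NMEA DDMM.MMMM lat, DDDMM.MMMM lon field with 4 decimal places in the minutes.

Latitude: minutes = (51.515760 − 51) × 60 = 30.945600
Longitude: minutes = (179.721790 − 179) × 60 = 43.307400

5130.9456,S / 17943.3074,W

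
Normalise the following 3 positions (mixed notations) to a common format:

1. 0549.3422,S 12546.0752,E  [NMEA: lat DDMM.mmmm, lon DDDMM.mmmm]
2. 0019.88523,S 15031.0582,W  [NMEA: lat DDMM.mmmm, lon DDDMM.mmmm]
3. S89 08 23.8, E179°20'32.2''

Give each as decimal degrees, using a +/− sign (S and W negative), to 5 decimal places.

1. -5.82237, 125.76792
2. -0.33142, -150.51764
3. -89.13994, 179.34228

Point 1:
  φ: degrees = first 2 digits = 5, minutes = 49.3422; 5 + 49.3422/60 = 5.822370
  S ⇒ negate
  Lon: split at 3 digits → 125° and 46.0752′; 125 + 46.0752/60 = 125.767920
  E ⇒ keep positive
Point 2:
  Latitude: degrees = first 2 digits = 0, minutes = 19.88523; 0 + 19.88523/60 = 0.331421
  hemisphere S, so the sign is −
  λ: degrees = first 3 digits = 150, minutes = 31.0582; 150 + 31.0582/60 = 150.517637
  W ⇒ negate
Point 3:
  Latitude: 89° + 8/60 + 23.8/3600 = 89 + 0.133333 + 0.006611 = 89.139944
  S ⇒ negate
  Longitude: 20′ + 32.2″ = 20.53667′; 179 + 20.53667/60 = 179.342278
  E → positive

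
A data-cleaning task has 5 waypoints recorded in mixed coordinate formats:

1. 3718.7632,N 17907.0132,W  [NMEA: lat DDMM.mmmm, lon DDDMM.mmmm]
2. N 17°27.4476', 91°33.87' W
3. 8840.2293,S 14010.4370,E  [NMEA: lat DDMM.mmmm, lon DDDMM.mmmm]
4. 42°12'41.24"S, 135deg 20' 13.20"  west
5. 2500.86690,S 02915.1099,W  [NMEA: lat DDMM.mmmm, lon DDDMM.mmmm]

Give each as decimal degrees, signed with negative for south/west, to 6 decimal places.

Point 1:
  φ: split at 2 digits → 37° and 18.7632′; 37 + 18.7632/60 = 37.3127200
  N ⇒ keep positive
  Lon: degrees = first 3 digits = 179, minutes = 7.0132; 179 + 7.0132/60 = 179.1168867
  W ⇒ negate
Point 2:
  φ: 17 + 27.4476/60 = 17.4574600
  N → positive
  λ: 91 + 33.87/60 = 91.5645000
  W → negative
Point 3:
  Latitude: split at 2 digits → 88° and 40.2293′; 88 + 40.2293/60 = 88.6704883
  S ⇒ negate
  Longitude: degrees = first 3 digits = 140, minutes = 10.437; 140 + 10.437/60 = 140.1739500
  E ⇒ keep positive
Point 4:
  φ: 42° + 12/60 + 41.24/3600 = 42 + 0.200000 + 0.011456 = 42.2114556
  S → negative
  Longitude: 20′ + 13.2″ = 20.22000′; 135 + 20.22000/60 = 135.3370000
  hemisphere W, so the sign is −
Point 5:
  Lat: split at 2 digits → 25° and 0.8669′; 25 + 0.8669/60 = 25.0144483
  S ⇒ negate
  Lon: degrees = first 3 digits = 29, minutes = 15.1099; 29 + 15.1099/60 = 29.2518317
  W → negative

1. 37.312720, -179.116887
2. 17.457460, -91.564500
3. -88.670488, 140.173950
4. -42.211456, -135.337000
5. -25.014448, -29.251832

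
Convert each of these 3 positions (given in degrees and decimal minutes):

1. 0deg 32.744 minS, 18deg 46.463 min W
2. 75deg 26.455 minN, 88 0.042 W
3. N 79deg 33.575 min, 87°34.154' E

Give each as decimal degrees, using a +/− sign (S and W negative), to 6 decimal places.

1. -0.545733, -18.774383
2. 75.440917, -88.000700
3. 79.559583, 87.569233

Point 1:
  φ: 32.744′ = 0.545733°; total 0.5457333
  S ⇒ negate
  Longitude: 18 + 46.463/60 = 18.7743833
  hemisphere W, so the sign is −
Point 2:
  Latitude: 26.455′ = 0.440917°; total 75.4409167
  N → positive
  λ: 0.042′ = 0.000700°; total 88.0007000
  W ⇒ negate
Point 3:
  Lat: 33.575′ = 0.559583°; total 79.5595833
  N → positive
  Lon: 87 + 34.154/60 = 87.5692333
  E → positive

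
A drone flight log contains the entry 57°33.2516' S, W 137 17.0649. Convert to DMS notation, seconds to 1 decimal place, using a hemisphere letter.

57°33′15.1″ S, 137°17′3.9″ W

Lat: fractional minutes 0.25160 × 60 = 15.096″
λ: 17.06490′ → 17′ and 0.06490 × 60 = 3.894″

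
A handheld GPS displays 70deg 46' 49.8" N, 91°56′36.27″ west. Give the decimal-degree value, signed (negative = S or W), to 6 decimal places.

φ: 70 + 46/60 + 49.8/3600 = 70.7805000
N ⇒ keep positive
Longitude: 56′ + 36.27″ = 56.60450′; 91 + 56.60450/60 = 91.9434083
W → negative

70.780500, -91.943408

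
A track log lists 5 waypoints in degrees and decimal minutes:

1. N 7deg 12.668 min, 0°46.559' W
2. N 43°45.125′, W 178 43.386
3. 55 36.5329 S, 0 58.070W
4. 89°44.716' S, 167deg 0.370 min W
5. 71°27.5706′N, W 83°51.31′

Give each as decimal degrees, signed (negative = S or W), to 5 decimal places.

Point 1:
  Lat: 7 + 12.668/60 = 7.211133
  N ⇒ keep positive
  Lon: 0 + 46.559/60 = 0.775983
  hemisphere W, so the sign is −
Point 2:
  φ: 45.125′ = 0.752083°; total 43.752083
  N ⇒ keep positive
  λ: 43.386′ = 0.723100°; total 178.723100
  W → negative
Point 3:
  φ: 55 + 36.5329/60 = 55.608882
  S → negative
  λ: 58.07′ = 0.967833°; total 0.967833
  W → negative
Point 4:
  Latitude: 44.716′ = 0.745267°; total 89.745267
  hemisphere S, so the sign is −
  λ: 0.37′ = 0.006167°; total 167.006167
  W → negative
Point 5:
  φ: 27.5706′ = 0.459510°; total 71.459510
  N ⇒ keep positive
  Longitude: 51.31′ = 0.855167°; total 83.855167
  hemisphere W, so the sign is −

1. 7.21113, -0.77598
2. 43.75208, -178.72310
3. -55.60888, -0.96783
4. -89.74527, -167.00617
5. 71.45951, -83.85517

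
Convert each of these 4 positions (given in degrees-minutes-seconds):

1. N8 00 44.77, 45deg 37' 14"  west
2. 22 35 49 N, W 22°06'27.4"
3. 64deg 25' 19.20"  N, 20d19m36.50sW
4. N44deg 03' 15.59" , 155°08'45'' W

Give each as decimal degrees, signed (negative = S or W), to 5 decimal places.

1. 8.01244, -45.62056
2. 22.59694, -22.10761
3. 64.42200, -20.32681
4. 44.05433, -155.14583

Point 1:
  Latitude: 8 + 0/60 + 44.77/3600 = 8.012436
  N ⇒ keep positive
  λ: 45 + 37/60 + 14/3600 = 45.620556
  W → negative
Point 2:
  Latitude: 35′ + 49″ = 35.81667′; 22 + 35.81667/60 = 22.596944
  N ⇒ keep positive
  Longitude: 6′ + 27.4″ = 6.45667′; 22 + 6.45667/60 = 22.107611
  W ⇒ negate
Point 3:
  Lat: 64 + 25/60 + 19.2/3600 = 64.422000
  N ⇒ keep positive
  Longitude: 20 + 19/60 + 36.5/3600 = 20.326806
  W → negative
Point 4:
  Lat: 3′ + 15.59″ = 3.25983′; 44 + 3.25983/60 = 44.054331
  N ⇒ keep positive
  Longitude: 155 + 8/60 + 45/3600 = 155.145833
  W → negative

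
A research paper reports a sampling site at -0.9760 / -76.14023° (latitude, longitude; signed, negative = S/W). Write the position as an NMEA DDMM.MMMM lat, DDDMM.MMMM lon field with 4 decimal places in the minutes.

Latitude is negative → S; |value| = 0.976000
φ: minutes = (0.976000 − 0) × 60 = 58.560000
Longitude is negative → W; |value| = 76.140230
λ: fractional part 0.140230 → 8.413800 minutes

0058.5600,S / 07608.4138,W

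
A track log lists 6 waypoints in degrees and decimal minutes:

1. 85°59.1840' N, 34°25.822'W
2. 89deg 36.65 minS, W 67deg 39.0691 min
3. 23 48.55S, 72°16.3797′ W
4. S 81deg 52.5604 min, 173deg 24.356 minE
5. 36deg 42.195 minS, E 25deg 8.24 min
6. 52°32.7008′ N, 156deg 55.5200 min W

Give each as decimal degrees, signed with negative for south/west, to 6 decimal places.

Point 1:
  φ: 85 + 59.184/60 = 85.9864000
  N → positive
  Longitude: 25.822′ = 0.430367°; total 34.4303667
  W ⇒ negate
Point 2:
  φ: 89 + 36.65/60 = 89.6108333
  S → negative
  Lon: 67 + 39.0691/60 = 67.6511517
  W ⇒ negate
Point 3:
  Latitude: 23 + 48.55/60 = 23.8091667
  S → negative
  Lon: 72 + 16.3797/60 = 72.2729950
  hemisphere W, so the sign is −
Point 4:
  Lat: 81 + 52.5604/60 = 81.8760067
  S → negative
  λ: 173 + 24.356/60 = 173.4059333
  E ⇒ keep positive
Point 5:
  φ: 42.195′ = 0.703250°; total 36.7032500
  hemisphere S, so the sign is −
  λ: 8.24′ = 0.137333°; total 25.1373333
  E → positive
Point 6:
  φ: 52 + 32.7008/60 = 52.5450133
  N ⇒ keep positive
  Lon: 55.52′ = 0.925333°; total 156.9253333
  hemisphere W, so the sign is −

1. 85.986400, -34.430367
2. -89.610833, -67.651152
3. -23.809167, -72.272995
4. -81.876007, 173.405933
5. -36.703250, 25.137333
6. 52.545013, -156.925333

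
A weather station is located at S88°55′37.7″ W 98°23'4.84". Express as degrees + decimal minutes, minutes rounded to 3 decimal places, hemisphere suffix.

88° 55.628′ S, 98° 23.081′ W

Lat: seconds/60 = 0.62833; minutes = 55 + 0.62833 = 55.62833
Longitude: seconds/60 = 0.08067; minutes = 23 + 0.08067 = 23.08067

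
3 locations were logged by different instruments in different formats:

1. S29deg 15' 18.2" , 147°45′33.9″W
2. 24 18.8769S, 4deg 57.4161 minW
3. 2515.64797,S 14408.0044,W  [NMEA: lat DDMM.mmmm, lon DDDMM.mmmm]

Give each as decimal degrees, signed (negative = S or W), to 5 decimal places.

1. -29.25506, -147.75942
2. -24.31462, -4.95694
3. -25.26080, -144.13341

Point 1:
  Latitude: 29° + 15/60 + 18.2/3600 = 29 + 0.250000 + 0.005056 = 29.255056
  hemisphere S, so the sign is −
  λ: 45′ + 33.9″ = 45.56500′; 147 + 45.56500/60 = 147.759417
  W ⇒ negate
Point 2:
  Latitude: 24 + 18.8769/60 = 24.314615
  hemisphere S, so the sign is −
  Longitude: 4 + 57.4161/60 = 4.956935
  W ⇒ negate
Point 3:
  φ: split at 2 digits → 25° and 15.64797′; 25 + 15.64797/60 = 25.260800
  hemisphere S, so the sign is −
  λ: split at 3 digits → 144° and 8.0044′; 144 + 8.0044/60 = 144.133407
  W → negative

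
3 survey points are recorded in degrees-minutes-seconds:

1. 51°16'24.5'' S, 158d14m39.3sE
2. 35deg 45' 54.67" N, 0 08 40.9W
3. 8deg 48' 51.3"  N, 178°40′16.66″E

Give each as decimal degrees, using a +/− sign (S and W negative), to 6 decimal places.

Point 1:
  φ: 16′ + 24.5″ = 16.40833′; 51 + 16.40833/60 = 51.2734722
  hemisphere S, so the sign is −
  Lon: 158° + 14/60 + 39.3/3600 = 158 + 0.233333 + 0.010917 = 158.2442500
  E → positive
Point 2:
  Latitude: 45′ + 54.67″ = 45.91117′; 35 + 45.91117/60 = 35.7651861
  N ⇒ keep positive
  Longitude: 0° + 8/60 + 40.9/3600 = 0 + 0.133333 + 0.011361 = 0.1446944
  hemisphere W, so the sign is −
Point 3:
  Lat: 8 + 48/60 + 51.3/3600 = 8.8142500
  N ⇒ keep positive
  λ: 40′ + 16.66″ = 40.27767′; 178 + 40.27767/60 = 178.6712944
  E ⇒ keep positive

1. -51.273472, 158.244250
2. 35.765186, -0.144694
3. 8.814250, 178.671294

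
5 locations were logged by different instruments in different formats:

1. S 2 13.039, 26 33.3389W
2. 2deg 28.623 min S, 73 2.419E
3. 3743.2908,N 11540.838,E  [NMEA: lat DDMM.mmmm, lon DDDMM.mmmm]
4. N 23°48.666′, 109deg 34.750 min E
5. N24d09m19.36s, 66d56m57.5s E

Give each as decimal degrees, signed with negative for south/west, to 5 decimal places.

Point 1:
  φ: 2 + 13.039/60 = 2.217317
  S → negative
  Longitude: 33.3389′ = 0.555648°; total 26.555648
  W → negative
Point 2:
  Latitude: 28.623′ = 0.477050°; total 2.477050
  S ⇒ negate
  Lon: 2.419′ = 0.040317°; total 73.040317
  E → positive
Point 3:
  Lat: degrees = first 2 digits = 37, minutes = 43.2908; 37 + 43.2908/60 = 37.721513
  N ⇒ keep positive
  λ: split at 3 digits → 115° and 40.838′; 115 + 40.838/60 = 115.680633
  E → positive
Point 4:
  Latitude: 23 + 48.666/60 = 23.811100
  N → positive
  Lon: 34.75′ = 0.579167°; total 109.579167
  E ⇒ keep positive
Point 5:
  φ: 9′ + 19.36″ = 9.32267′; 24 + 9.32267/60 = 24.155378
  N → positive
  Longitude: 66° + 56/60 + 57.5/3600 = 66 + 0.933333 + 0.015972 = 66.949306
  E → positive

1. -2.21732, -26.55565
2. -2.47705, 73.04032
3. 37.72151, 115.68063
4. 23.81110, 109.57917
5. 24.15538, 66.94931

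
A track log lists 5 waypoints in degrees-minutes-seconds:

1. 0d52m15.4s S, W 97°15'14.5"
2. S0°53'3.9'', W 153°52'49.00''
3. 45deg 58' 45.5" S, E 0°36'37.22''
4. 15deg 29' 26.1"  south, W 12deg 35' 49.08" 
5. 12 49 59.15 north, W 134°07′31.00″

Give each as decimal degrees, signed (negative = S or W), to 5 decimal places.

1. -0.87094, -97.25403
2. -0.88442, -153.88028
3. -45.97931, 0.61034
4. -15.49058, -12.59697
5. 12.83310, -134.12528

Point 1:
  φ: 0° + 52/60 + 15.4/3600 = 0 + 0.866667 + 0.004278 = 0.870944
  S → negative
  Longitude: 97° + 15/60 + 14.5/3600 = 97 + 0.250000 + 0.004028 = 97.254028
  W ⇒ negate
Point 2:
  Latitude: 53′ + 3.9″ = 53.06500′; 0 + 53.06500/60 = 0.884417
  hemisphere S, so the sign is −
  Longitude: 153 + 52/60 + 49/3600 = 153.880278
  W ⇒ negate
Point 3:
  Latitude: 45° + 58/60 + 45.5/3600 = 45 + 0.966667 + 0.012639 = 45.979306
  S ⇒ negate
  Lon: 0° + 36/60 + 37.22/3600 = 0 + 0.600000 + 0.010339 = 0.610339
  E ⇒ keep positive
Point 4:
  φ: 15 + 29/60 + 26.1/3600 = 15.490583
  S → negative
  Longitude: 12° + 35/60 + 49.08/3600 = 12 + 0.583333 + 0.013633 = 12.596967
  W → negative
Point 5:
  Lat: 12° + 49/60 + 59.15/3600 = 12 + 0.816667 + 0.016431 = 12.833097
  N ⇒ keep positive
  λ: 134° + 7/60 + 31/3600 = 134 + 0.116667 + 0.008611 = 134.125278
  W ⇒ negate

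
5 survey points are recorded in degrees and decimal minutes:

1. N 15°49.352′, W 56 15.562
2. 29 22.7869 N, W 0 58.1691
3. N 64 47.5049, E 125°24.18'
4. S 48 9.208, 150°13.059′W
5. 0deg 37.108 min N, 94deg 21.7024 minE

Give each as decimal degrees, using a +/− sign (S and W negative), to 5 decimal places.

Point 1:
  Latitude: 15 + 49.352/60 = 15.822533
  N → positive
  Lon: 56 + 15.562/60 = 56.259367
  hemisphere W, so the sign is −
Point 2:
  φ: 29 + 22.7869/60 = 29.379782
  N → positive
  Longitude: 0 + 58.1691/60 = 0.969485
  W ⇒ negate
Point 3:
  φ: 64 + 47.5049/60 = 64.791748
  N → positive
  Lon: 24.18′ = 0.403000°; total 125.403000
  E ⇒ keep positive
Point 4:
  Latitude: 48 + 9.208/60 = 48.153467
  S → negative
  Lon: 13.059′ = 0.217650°; total 150.217650
  hemisphere W, so the sign is −
Point 5:
  φ: 0 + 37.108/60 = 0.618467
  N → positive
  λ: 21.7024′ = 0.361707°; total 94.361707
  E → positive

1. 15.82253, -56.25937
2. 29.37978, -0.96949
3. 64.79175, 125.40300
4. -48.15347, -150.21765
5. 0.61847, 94.36171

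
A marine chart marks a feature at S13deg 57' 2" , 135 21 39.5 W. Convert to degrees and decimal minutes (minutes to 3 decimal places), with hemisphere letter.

Latitude: 57 + 2/60 = 57.03333′
λ: 21 + 39.5/60 = 21.65833′

13° 57.033′ S, 135° 21.658′ W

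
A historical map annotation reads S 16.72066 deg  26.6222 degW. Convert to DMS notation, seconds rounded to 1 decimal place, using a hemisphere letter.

Latitude: whole degrees 16; 43.23960′ → 43′ and 14.376″
Lon: whole degrees 26; 37.33200′ → 37′ and 19.920″

16°43′14.4″ S, 26°37′19.9″ W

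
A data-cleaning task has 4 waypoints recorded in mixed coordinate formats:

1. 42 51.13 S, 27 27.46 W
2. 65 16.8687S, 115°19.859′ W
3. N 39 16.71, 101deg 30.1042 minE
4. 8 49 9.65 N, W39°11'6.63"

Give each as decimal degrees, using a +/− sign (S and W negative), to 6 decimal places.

1. -42.852167, -27.457667
2. -65.281145, -115.330983
3. 39.278500, 101.501737
4. 8.819347, -39.185175

Point 1:
  φ: 42 + 51.13/60 = 42.8521667
  hemisphere S, so the sign is −
  Lon: 27 + 27.46/60 = 27.4576667
  W → negative
Point 2:
  φ: 65 + 16.8687/60 = 65.2811450
  S → negative
  Longitude: 19.859′ = 0.330983°; total 115.3309833
  W → negative
Point 3:
  φ: 16.71′ = 0.278500°; total 39.2785000
  N → positive
  λ: 30.1042′ = 0.501737°; total 101.5017367
  E → positive
Point 4:
  φ: 8 + 49/60 + 9.65/3600 = 8.8193472
  N ⇒ keep positive
  Lon: 39° + 11/60 + 6.63/3600 = 39 + 0.183333 + 0.001842 = 39.1851750
  hemisphere W, so the sign is −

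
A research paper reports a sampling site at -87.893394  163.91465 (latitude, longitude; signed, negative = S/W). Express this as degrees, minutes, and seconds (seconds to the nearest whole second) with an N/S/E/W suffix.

87°53′36″ S, 163°54′53″ E

Latitude is negative → S; |value| = 87.893394
Lat: whole degrees 87; 53.60364′ → 53′ and 36.22″
Longitude: 0.914650 × 60 = 54.87900′ → 54′, remainder × 60 = 52.74″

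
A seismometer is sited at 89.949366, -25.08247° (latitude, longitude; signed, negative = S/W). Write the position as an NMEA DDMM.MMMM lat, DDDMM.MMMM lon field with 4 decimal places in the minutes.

8956.9620,N / 02504.9482,W

Lat: minutes = (89.949366 − 89) × 60 = 56.961960
Longitude is negative → W; |value| = 25.082470
λ: fractional part 0.082470 → 4.948200 minutes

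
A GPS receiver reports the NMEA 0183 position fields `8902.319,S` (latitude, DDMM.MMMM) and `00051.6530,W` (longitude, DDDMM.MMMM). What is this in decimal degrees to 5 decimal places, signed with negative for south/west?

-89.03865, -0.86088

Latitude: degrees = first 2 digits = 89, minutes = 2.319; 89 + 2.319/60 = 89.038650
S → negative
Lon: degrees = first 3 digits = 0, minutes = 51.653; 0 + 51.653/60 = 0.860883
hemisphere W, so the sign is −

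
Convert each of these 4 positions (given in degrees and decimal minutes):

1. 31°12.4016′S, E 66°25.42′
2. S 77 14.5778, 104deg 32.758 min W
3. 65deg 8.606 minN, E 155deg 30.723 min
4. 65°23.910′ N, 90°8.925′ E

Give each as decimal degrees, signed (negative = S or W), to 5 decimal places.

1. -31.20669, 66.42367
2. -77.24296, -104.54597
3. 65.14343, 155.51205
4. 65.39850, 90.14875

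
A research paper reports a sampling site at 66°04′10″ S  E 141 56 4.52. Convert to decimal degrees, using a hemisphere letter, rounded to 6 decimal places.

66.069444° S, 141.934589° E

φ: 4′ + 10″ = 4.16667′; 66 + 4.16667/60 = 66.0694444
Lon: 56′ + 4.52″ = 56.07533′; 141 + 56.07533/60 = 141.9345889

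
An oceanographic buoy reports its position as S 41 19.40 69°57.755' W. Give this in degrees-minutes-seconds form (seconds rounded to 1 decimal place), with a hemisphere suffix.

41°19′24.0″ S, 69°57′45.3″ W

Lat: fractional minutes 0.40000 × 60 = 24.000″
Lon: fractional minutes 0.75500 × 60 = 45.300″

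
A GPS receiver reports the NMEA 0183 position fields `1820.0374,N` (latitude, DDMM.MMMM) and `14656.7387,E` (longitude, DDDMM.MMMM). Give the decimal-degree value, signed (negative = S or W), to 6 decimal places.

18.333957, 146.945645

Lat: split at 2 digits → 18° and 20.0374′; 18 + 20.0374/60 = 18.3339567
N ⇒ keep positive
Lon: degrees = first 3 digits = 146, minutes = 56.7387; 146 + 56.7387/60 = 146.9456450
E → positive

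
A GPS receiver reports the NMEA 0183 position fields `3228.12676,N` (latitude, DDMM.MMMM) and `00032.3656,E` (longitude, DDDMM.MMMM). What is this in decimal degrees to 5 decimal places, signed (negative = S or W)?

32.46878, 0.53943

Lat: degrees = first 2 digits = 32, minutes = 28.12676; 32 + 28.12676/60 = 32.468779
N → positive
Lon: degrees = first 3 digits = 0, minutes = 32.3656; 0 + 32.3656/60 = 0.539427
E → positive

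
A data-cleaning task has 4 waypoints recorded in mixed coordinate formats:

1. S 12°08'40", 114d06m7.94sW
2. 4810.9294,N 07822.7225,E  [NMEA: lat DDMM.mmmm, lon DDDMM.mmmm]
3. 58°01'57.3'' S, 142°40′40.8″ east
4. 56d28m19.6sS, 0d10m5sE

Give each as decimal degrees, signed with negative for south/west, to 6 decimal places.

Point 1:
  Lat: 12° + 8/60 + 40/3600 = 12 + 0.133333 + 0.011111 = 12.1444444
  S ⇒ negate
  Longitude: 114 + 6/60 + 7.94/3600 = 114.1022056
  W ⇒ negate
Point 2:
  φ: split at 2 digits → 48° and 10.9294′; 48 + 10.9294/60 = 48.1821567
  N → positive
  λ: degrees = first 3 digits = 78, minutes = 22.7225; 78 + 22.7225/60 = 78.3787083
  E → positive
Point 3:
  Latitude: 1′ + 57.3″ = 1.95500′; 58 + 1.95500/60 = 58.0325833
  S ⇒ negate
  λ: 40′ + 40.8″ = 40.68000′; 142 + 40.68000/60 = 142.6780000
  E ⇒ keep positive
Point 4:
  φ: 56° + 28/60 + 19.6/3600 = 56 + 0.466667 + 0.005444 = 56.4721111
  hemisphere S, so the sign is −
  Longitude: 0° + 10/60 + 5/3600 = 0 + 0.166667 + 0.001389 = 0.1680556
  E → positive

1. -12.144444, -114.102206
2. 48.182157, 78.378708
3. -58.032583, 142.678000
4. -56.472111, 0.168056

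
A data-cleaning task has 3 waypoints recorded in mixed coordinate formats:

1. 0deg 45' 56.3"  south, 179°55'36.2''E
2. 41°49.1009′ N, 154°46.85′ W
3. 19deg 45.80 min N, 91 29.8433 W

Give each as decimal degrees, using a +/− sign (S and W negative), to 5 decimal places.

1. -0.76564, 179.92672
2. 41.81835, -154.78083
3. 19.76333, -91.49739

Point 1:
  Lat: 0 + 45/60 + 56.3/3600 = 0.765639
  hemisphere S, so the sign is −
  Lon: 55′ + 36.2″ = 55.60333′; 179 + 55.60333/60 = 179.926722
  E ⇒ keep positive
Point 2:
  Latitude: 41 + 49.1009/60 = 41.818348
  N → positive
  Lon: 154 + 46.85/60 = 154.780833
  W ⇒ negate
Point 3:
  Latitude: 45.8′ = 0.763333°; total 19.763333
  N ⇒ keep positive
  Longitude: 91 + 29.8433/60 = 91.497388
  W ⇒ negate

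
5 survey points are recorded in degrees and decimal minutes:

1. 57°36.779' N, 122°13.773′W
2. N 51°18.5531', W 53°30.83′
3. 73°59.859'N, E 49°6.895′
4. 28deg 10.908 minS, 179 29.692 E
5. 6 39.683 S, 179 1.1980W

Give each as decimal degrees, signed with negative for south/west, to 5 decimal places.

Point 1:
  Latitude: 36.779′ = 0.612983°; total 57.612983
  N → positive
  Lon: 122 + 13.773/60 = 122.229550
  W ⇒ negate
Point 2:
  Latitude: 51 + 18.5531/60 = 51.309218
  N → positive
  Lon: 30.83′ = 0.513833°; total 53.513833
  hemisphere W, so the sign is −
Point 3:
  φ: 73 + 59.859/60 = 73.997650
  N → positive
  Longitude: 6.895′ = 0.114917°; total 49.114917
  E ⇒ keep positive
Point 4:
  φ: 10.908′ = 0.181800°; total 28.181800
  S → negative
  Longitude: 29.692′ = 0.494867°; total 179.494867
  E → positive
Point 5:
  φ: 39.683′ = 0.661383°; total 6.661383
  S → negative
  Longitude: 1.198′ = 0.019967°; total 179.019967
  W → negative

1. 57.61298, -122.22955
2. 51.30922, -53.51383
3. 73.99765, 49.11492
4. -28.18180, 179.49487
5. -6.66138, -179.01997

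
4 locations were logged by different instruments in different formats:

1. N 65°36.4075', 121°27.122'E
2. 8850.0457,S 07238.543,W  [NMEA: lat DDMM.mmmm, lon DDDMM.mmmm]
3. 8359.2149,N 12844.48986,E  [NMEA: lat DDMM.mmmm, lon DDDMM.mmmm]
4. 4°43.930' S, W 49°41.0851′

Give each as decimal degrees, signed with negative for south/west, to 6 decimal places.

1. 65.606792, 121.452033
2. -88.834095, -72.642383
3. 83.986915, 128.741498
4. -4.732167, -49.684752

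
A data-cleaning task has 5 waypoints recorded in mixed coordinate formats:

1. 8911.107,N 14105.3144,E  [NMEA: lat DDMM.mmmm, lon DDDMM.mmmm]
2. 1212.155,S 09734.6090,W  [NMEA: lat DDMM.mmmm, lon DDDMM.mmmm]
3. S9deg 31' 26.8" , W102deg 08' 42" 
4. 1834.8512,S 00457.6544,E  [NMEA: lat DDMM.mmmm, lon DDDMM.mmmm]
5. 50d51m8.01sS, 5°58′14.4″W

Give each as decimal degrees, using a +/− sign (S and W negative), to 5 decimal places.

Point 1:
  Lat: degrees = first 2 digits = 89, minutes = 11.107; 89 + 11.107/60 = 89.185117
  N → positive
  Longitude: degrees = first 3 digits = 141, minutes = 5.3144; 141 + 5.3144/60 = 141.088573
  E → positive
Point 2:
  Latitude: split at 2 digits → 12° and 12.155′; 12 + 12.155/60 = 12.202583
  hemisphere S, so the sign is −
  λ: split at 3 digits → 097° and 34.609′; 97 + 34.609/60 = 97.576817
  W ⇒ negate
Point 3:
  Lat: 31′ + 26.8″ = 31.44667′; 9 + 31.44667/60 = 9.524111
  S → negative
  λ: 8′ + 42″ = 8.70000′; 102 + 8.70000/60 = 102.145000
  W → negative
Point 4:
  Latitude: degrees = first 2 digits = 18, minutes = 34.8512; 18 + 34.8512/60 = 18.580853
  hemisphere S, so the sign is −
  Lon: degrees = first 3 digits = 4, minutes = 57.6544; 4 + 57.6544/60 = 4.960907
  E → positive
Point 5:
  φ: 50 + 51/60 + 8.01/3600 = 50.852225
  S → negative
  Longitude: 58′ + 14.4″ = 58.24000′; 5 + 58.24000/60 = 5.970667
  hemisphere W, so the sign is −

1. 89.18512, 141.08857
2. -12.20258, -97.57682
3. -9.52411, -102.14500
4. -18.58085, 4.96091
5. -50.85223, -5.97067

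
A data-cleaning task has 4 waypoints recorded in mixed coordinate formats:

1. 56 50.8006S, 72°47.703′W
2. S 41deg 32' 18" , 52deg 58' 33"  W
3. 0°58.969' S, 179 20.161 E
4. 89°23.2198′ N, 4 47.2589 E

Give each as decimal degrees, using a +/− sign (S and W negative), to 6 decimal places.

1. -56.846677, -72.795050
2. -41.538333, -52.975833
3. -0.982817, 179.336017
4. 89.386997, 4.787648

Point 1:
  φ: 56 + 50.8006/60 = 56.8466767
  S → negative
  λ: 47.703′ = 0.795050°; total 72.7950500
  W → negative
Point 2:
  Lat: 41 + 32/60 + 18/3600 = 41.5383333
  S ⇒ negate
  Lon: 52 + 58/60 + 33/3600 = 52.9758333
  W ⇒ negate
Point 3:
  φ: 0 + 58.969/60 = 0.9828167
  S ⇒ negate
  Lon: 20.161′ = 0.336017°; total 179.3360167
  E → positive
Point 4:
  Latitude: 23.2198′ = 0.386997°; total 89.3869967
  N ⇒ keep positive
  Lon: 47.2589′ = 0.787648°; total 4.7876483
  E ⇒ keep positive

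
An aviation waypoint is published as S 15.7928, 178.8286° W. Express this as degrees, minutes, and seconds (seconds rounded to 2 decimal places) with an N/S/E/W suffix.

15°47′34.08″ S, 178°49′42.96″ W

Lat: 0.792800° → 47.56800′; 0.56800 × 60 = 34.0800″
Longitude: whole degrees 178; 49.71600′ → 49′ and 42.9600″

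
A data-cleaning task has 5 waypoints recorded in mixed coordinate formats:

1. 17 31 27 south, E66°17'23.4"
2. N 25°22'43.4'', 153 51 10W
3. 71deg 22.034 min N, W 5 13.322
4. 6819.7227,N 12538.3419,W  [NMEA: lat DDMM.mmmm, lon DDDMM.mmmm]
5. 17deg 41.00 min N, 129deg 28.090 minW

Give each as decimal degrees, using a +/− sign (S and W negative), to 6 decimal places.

1. -17.524167, 66.289833
2. 25.378722, -153.852778
3. 71.367233, -5.222033
4. 68.328712, -125.639032
5. 17.683333, -129.468167

Point 1:
  Lat: 17 + 31/60 + 27/3600 = 17.5241667
  S → negative
  Longitude: 66° + 17/60 + 23.4/3600 = 66 + 0.283333 + 0.006500 = 66.2898333
  E ⇒ keep positive
Point 2:
  Lat: 22′ + 43.4″ = 22.72333′; 25 + 22.72333/60 = 25.3787222
  N → positive
  Lon: 153 + 51/60 + 10/3600 = 153.8527778
  W → negative
Point 3:
  Lat: 71 + 22.034/60 = 71.3672333
  N ⇒ keep positive
  λ: 5 + 13.322/60 = 5.2220333
  hemisphere W, so the sign is −
Point 4:
  Lat: degrees = first 2 digits = 68, minutes = 19.7227; 68 + 19.7227/60 = 68.3287117
  N ⇒ keep positive
  Lon: degrees = first 3 digits = 125, minutes = 38.3419; 125 + 38.3419/60 = 125.6390317
  hemisphere W, so the sign is −
Point 5:
  Lat: 41′ = 0.683333°; total 17.6833333
  N → positive
  λ: 129 + 28.09/60 = 129.4681667
  W ⇒ negate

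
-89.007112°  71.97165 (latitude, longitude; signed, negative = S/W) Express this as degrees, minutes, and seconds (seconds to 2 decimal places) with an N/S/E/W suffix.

89°00′25.60″ S, 71°58′17.94″ E

Latitude is negative → S; |value| = 89.007112
φ: 0.007112 × 60 = 0.42672′ → 0′, remainder × 60 = 25.6032″
Longitude: 0.971650° → 58.29900′; 0.29900 × 60 = 17.9400″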